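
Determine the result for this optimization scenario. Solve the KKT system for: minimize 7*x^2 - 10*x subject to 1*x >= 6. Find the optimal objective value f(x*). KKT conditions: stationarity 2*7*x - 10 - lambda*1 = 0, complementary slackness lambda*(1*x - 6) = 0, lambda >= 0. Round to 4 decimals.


Step 1: Try lambda = 0 (constraint inactive).
x_unc = 10/(2*7) = 0.7143
Check: 1*0.7143 = 0.7143 < 6 -- violated!
Step 2: Constraint must be active: 1*x = 6
x* = 6/1 = 6.0
lambda = (2*7*6.0 - 10)/1 = 74.0
Step 3: Compute optimal value.
f(x*) = 7*6.0^2 - 10*6.0 = 192.0


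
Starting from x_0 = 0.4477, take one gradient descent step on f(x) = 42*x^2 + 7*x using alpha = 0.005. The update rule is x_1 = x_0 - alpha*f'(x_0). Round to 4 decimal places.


We compute the gradient at x_0 and apply the update.
f'(x) = 84*x + 7
f'(0.4477) = 84*0.4477 + 7 = 44.6068
x_1 = 0.4477 - 0.005*44.6068 = 0.2247


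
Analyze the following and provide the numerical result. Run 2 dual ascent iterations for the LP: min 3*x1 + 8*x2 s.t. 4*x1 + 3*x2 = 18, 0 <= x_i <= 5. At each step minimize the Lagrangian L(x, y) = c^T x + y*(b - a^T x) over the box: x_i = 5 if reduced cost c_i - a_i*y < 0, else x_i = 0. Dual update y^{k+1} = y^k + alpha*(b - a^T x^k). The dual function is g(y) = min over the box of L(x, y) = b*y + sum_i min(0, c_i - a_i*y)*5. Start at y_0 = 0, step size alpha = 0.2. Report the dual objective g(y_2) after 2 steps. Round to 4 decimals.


Dual ascent for LP: min 3*x1 + 8*x2, 4*x1 + 3*x2 = 18, 0 <= x_i <= 5
Step 1: y^k = 0.0, reduced costs: (3.0, 8.0)
  x^k = (0.0, 0.0), subgradient = b - a^T x = 18.0
  y^{k+1} = 0.0 + 0.2*18.0 = 3.6
Step 2: y^k = 3.6, reduced costs: (-11.4, -2.8)
  x^k = (5.0, 5.0), subgradient = b - a^T x = -17.0
  y^{k+1} = 3.6 + 0.2*-17.0 = 0.2
Dual objective at y_2 = 0.2: reduced costs (2.2, 7.4), box minimizer x = (0.0, 0.0)
g(y_2) = b*y + (c1 - a1*y)*x1 + (c2 - a2*y)*x2 = 18*0.2 + 2.2*0.0 + 7.4*0.0 = 3.6 + 0.0 + 0.0 = 3.6


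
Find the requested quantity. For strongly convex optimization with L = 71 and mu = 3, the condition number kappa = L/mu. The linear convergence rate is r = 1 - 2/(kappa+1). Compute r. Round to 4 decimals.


Step 1: Compute the condition number.
kappa = L/mu = 71/3 = 23.6667
Step 2: Compute the convergence rate.
r = 1 - 2/(kappa + 1) = 1 - 2*mu/(L + mu) = (L - mu)/(L + mu) = 68/74 = 0.9189


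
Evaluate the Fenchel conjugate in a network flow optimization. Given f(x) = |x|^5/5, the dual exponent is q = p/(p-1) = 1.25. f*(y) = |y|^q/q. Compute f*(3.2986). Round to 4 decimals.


The conjugate exponent q satisfies 1/p + 1/q = 1.
p = 5, so q = 5/(5 - 1) = 1.25
|y|^q = 3.2986^1.25 = 4.4454
f*(3.2986) = 4.4454 / 1.25 = 3.5563


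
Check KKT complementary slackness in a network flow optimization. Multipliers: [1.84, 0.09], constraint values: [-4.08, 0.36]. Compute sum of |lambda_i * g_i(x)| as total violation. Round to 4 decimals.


KKT complementary slackness check:
lambda_1 * g_1 = 1.84 * -4.08 = -7.5072
lambda_2 * g_2 = 0.09 * 0.36 = 0.0324
Total violation = 7.5072 + 0.0324 = 7.5396


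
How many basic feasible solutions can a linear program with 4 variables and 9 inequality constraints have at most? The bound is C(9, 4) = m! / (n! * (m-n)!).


Each vertex corresponds to some choice of n active constraints out of m, so the number of vertices is at most C(m, n) = m! / (n!(m-n)!).
m = 9, n = 4
Numerator: 9 * 8 * 7 * 6
Denominator: 4! = 24
C(9, 4) = 126


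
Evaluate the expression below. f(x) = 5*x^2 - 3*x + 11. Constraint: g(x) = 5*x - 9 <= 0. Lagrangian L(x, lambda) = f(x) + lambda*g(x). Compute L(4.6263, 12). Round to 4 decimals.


Step 1: Evaluate f(x).
f(4.6263) = 5*4.6263^2 - 3*4.6263 + 11 = 104.1344
Step 2: Evaluate g(x).
g(4.6263) = 5*4.6263 - 9 = 14.1315
Step 3: Compute Lagrangian.
L = 104.1344 + 12*14.1315 = 273.7124


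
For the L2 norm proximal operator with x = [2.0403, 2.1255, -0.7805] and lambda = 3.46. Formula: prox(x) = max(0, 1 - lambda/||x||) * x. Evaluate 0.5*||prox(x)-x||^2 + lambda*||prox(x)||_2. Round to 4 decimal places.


Step 1: Compute ||x||.
||x|| = 3.0479
Step 2: Compute scaling factor.
scale = max(0, 1 - 3.46/3.0479) = 0.0
Step 3: prox(x) = [0.0, 0.0, -0.0]
||prox(x)|| = 0.0
Step 4: Proximal objective.
0.5*||prox-x||^2 = 4.6449
lambda*||prox|| = 0.0
Total = 4.6449


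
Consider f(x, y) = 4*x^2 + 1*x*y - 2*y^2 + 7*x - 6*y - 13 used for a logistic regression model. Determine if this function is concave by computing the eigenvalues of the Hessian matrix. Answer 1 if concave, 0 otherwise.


The Hessian of f(x,y) = 4*x^2 + 1*x*y - 2*y^2 + 7*x - 6*y - 13 is:
H = [[8, 1], [1, -4]]
Trace = 8 - 4 = 4
Determinant = 8*-4 - (1)^2 = -33
Discriminant = (4)^2 - 4*-33 = 148.0
Eigenvalues: lambda_1 = -4.0828, lambda_2 = 8.0828
The function is not concave.

0


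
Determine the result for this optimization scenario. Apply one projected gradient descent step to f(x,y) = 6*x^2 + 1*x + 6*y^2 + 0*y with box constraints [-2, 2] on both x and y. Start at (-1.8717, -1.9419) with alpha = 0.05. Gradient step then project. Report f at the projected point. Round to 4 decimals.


Step 1: Compute gradient at (-1.8717, -1.9419).
grad_x = 2*6*-1.8717 + 1 = -21.4604
grad_y = 2*6*-1.9419 + 0 = -23.3028
Step 2: Gradient step.
x_raw = -1.8717 - 0.05*-21.4604 = -0.7987
y_raw = -1.9419 - 0.05*-23.3028 = -0.7768
Step 3: Project onto [-2, 2].
x_proj = clip(-0.7987) = -0.7987
y_proj = clip(-0.7768) = -0.7768
Step 4: Evaluate f.
f(-0.7987, -0.7768) = 6.6488


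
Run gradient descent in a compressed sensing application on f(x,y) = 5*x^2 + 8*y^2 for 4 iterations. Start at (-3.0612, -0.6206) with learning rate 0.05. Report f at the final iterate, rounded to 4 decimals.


Gradient descent on f(x,y) = 5*x^2 + 8*y^2.
Starting point: (-3.0612, -0.6206), alpha = 0.05
Step 1: grad_x = 2*5*-3.0612 = -30.612, grad_y = 2*8*-0.6206 = -9.9296
  x_1 = -3.0612 - 0.05*-30.612 = -1.5306
  y_1 = -0.6206 - 0.05*-9.9296 = -0.1241
Step 2: grad_x = 2*5*-1.5306 = -15.306, grad_y = 2*8*-0.1241 = -1.9859
  x_2 = -1.5306 - 0.05*-15.306 = -0.7653
  y_2 = -0.1241 - 0.05*-1.9859 = -0.0248
Step 3: grad_x = 2*5*-0.7653 = -7.653, grad_y = 2*8*-0.0248 = -0.3972
  x_3 = -0.7653 - 0.05*-7.653 = -0.3827
  y_3 = -0.0248 - 0.05*-0.3972 = -0.005
Step 4: grad_x = 2*5*-0.3827 = -3.8265, grad_y = 2*8*-0.005 = -0.0794
  x_4 = -0.3827 - 0.05*-3.8265 = -0.1913
  y_4 = -0.005 - 0.05*-0.0794 = -0.001
f(-0.1913, -0.001) = 5*(-0.1913)^2 + 8*(-0.001)^2 = 0.183


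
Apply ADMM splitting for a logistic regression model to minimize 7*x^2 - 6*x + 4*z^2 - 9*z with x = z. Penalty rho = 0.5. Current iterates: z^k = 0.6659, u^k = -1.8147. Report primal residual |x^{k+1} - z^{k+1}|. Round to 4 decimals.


ADMM iteration with rho = 0.5, z^k = 0.6659, u^k = -1.8147
Step 1: x-update.
Minimize 7*x^2 - 6*x + (0.5/2)*(x - 0.6659 - 1.8147)^2
FOC: (2*7 + 0.5)*x = 6 + 0.5*(0.6659 + 1.8147)
x^{k+1} = 0.4993
Step 2: z-update.
Minimize 4*z^2 - 9*z + (0.5/2)*(0.4993 - z - 1.8147)^2
FOC: (2*4 + 0.5)*z = 9 + 0.5*(0.4993 - 1.8147)
z^{k+1} = 0.9814
Step 3: u-update.
u^{k+1} = -1.8147 + 0.4993 - 0.9814 = -2.2968
Step 4: Primal residual = |0.4993 - 0.9814| = 0.4821


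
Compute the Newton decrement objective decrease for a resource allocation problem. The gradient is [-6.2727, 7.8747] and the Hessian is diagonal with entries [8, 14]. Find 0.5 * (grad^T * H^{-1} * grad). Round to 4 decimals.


Step 1: H is diagonal, so H^(-1) * g = [-0.7841, 0.5625].
Step 2: g^T H^(-1) g = sum_i g_i^2 / H_ii
  = (-6.2727)^2/8 + (7.8747)^2/14
  = 4.9183 + 4.4294 = 9.3477
Step 3: Objective decrease = 0.5 * g^T H^(-1) g = 4.6738


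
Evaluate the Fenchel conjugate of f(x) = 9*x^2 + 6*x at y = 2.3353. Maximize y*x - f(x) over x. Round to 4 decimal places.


f*(y) = sup_x {y*x - a*x^2 - b*x} = sup_x {(y-b)*x - a*x^2}
FOC: (y - b) - 2a*x = 0 => x* = (y - b)/(2a)
x* = (2.3353 - 6)/(2*9) = -0.2036
f*(2.3353) = (y-b)^2/(4a) = (2.3353 - 6)^2/(4*9)
= 13.43/36 = 0.3731


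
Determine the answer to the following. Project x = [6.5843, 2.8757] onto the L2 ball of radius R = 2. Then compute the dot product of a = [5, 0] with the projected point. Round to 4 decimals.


Step 1: Compute ||x|| (intermediates to 6 decimals).
||x|| = sqrt(6.5843^2 + 2.8757^2) = 7.184891
Step 2: Project.
Since ||x|| > R, scale = R/||x|| = 2/7.184891 = 0.278362, proj(x) = scale * x
proj(x) = [1.832819, 0.800486]
Step 3: Dot product.
a^T * proj(x) = 5*1.832819 + 0*0.800486 = 9.1641


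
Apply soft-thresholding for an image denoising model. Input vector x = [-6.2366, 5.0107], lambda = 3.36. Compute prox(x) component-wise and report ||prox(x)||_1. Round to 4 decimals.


Soft-thresholding with lambda = 3.36:
prox(-6.2366) = sign(-6.2366)*max(|-6.2366| - 3.36, 0) = -2.8766
prox(5.0107) = sign(5.0107)*max(|5.0107| - 3.36, 0) = 1.6507
prox(x) = [-2.8766, 1.6507]
||prox(x)||_1 = 2.8766 + 1.6507 = 4.5273


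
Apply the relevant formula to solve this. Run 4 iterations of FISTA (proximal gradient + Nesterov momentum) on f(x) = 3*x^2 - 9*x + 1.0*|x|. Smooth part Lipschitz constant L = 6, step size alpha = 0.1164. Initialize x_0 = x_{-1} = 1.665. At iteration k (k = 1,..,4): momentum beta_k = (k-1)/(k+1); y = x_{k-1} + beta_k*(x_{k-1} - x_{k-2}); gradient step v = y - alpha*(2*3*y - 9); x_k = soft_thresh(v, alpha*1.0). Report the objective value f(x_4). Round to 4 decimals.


FISTA on f(x) = 3*x^2 - 9*x + 1.0*|x|
L = 6, alpha = 0.1164
Iteration 1: beta = 0.0, y = 1.665 + 0.0*(1.665 - 1.665) = 1.665
  grad(y) = 0.99, v = y - alpha*grad = 1.5498
  prox(v) = soft_thresh(1.5498, 0.1164) = 1.4334
Iteration 2: beta = 0.3333, y = 1.4334 + 0.3333*(1.4334 - 1.665) = 1.3562
  grad(y) = -0.8631, v = y - alpha*grad = 1.4566
  prox(v) = soft_thresh(1.4566, 0.1164) = 1.3402
Iteration 3: beta = 0.5, y = 1.3402 + 0.5*(1.3402 - 1.4334) = 1.2936
  grad(y) = -1.2382, v = y - alpha*grad = 1.4378
  prox(v) = soft_thresh(1.4378, 0.1164) = 1.3214
Iteration 4: beta = 0.6, y = 1.3214 + 0.6*(1.3214 - 1.3402) = 1.3101
  grad(y) = -1.1397, v = y - alpha*grad = 1.4427
  prox(v) = soft_thresh(1.4427, 0.1164) = 1.3263
f(x_4) = 3*1.3263^2 - 9*1.3263 + 1.0*|1.3263| = -5.3332


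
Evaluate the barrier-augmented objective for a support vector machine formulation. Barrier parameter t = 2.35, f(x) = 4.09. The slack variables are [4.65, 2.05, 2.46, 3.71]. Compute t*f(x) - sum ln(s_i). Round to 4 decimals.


Step 1: Compute log-barrier.
ln values: [1.5369, 0.7178, 0.9002, 1.311]
phi = -(1.5369 + 0.7178 + 0.9002 + 1.311) = -4.4659
Step 2: Compute augmented objective.
t*f(x) = 2.35*4.09 = 9.6115
Total = 9.6115 - 4.4659 = 5.1456


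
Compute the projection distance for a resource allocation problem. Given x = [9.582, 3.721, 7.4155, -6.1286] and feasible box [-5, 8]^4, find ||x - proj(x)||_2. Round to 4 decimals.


Project each component onto [-5, 8].
clip(9.582) = 8.0, clip(3.721) = 3.721, clip(7.4155) = 7.4155, clip(-6.1286) = -5.0
Projection = [8.0, 3.721, 7.4155, -5.0]
Squared diffs: [2.5027, 0.0, 0.0, 1.2737]
Distance = sqrt(3.7764) = 1.9433


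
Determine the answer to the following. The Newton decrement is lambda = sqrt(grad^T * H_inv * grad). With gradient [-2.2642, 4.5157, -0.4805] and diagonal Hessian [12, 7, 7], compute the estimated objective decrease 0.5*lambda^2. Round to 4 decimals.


Step 1: H is diagonal, so H^(-1) * g = [-0.1887, 0.6451, -0.0686].
Step 2: g^T H^(-1) g = sum_i g_i^2 / H_ii
  = (-2.2642)^2/12 + (4.5157)^2/7 + (-0.4805)^2/7
  = 0.4272 + 2.9131 + 0.033 = 3.3733
Step 3: Objective decrease = 0.5 * g^T H^(-1) g = 1.6866


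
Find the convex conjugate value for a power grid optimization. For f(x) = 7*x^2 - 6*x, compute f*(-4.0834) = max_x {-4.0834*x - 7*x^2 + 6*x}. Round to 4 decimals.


f*(y) = sup_x {y*x - a*x^2 - b*x} = sup_x {(y-b)*x - a*x^2}
FOC: (y - b) - 2a*x = 0 => x* = (y - b)/(2a)
x* = (-4.0834 + 6)/(2*7) = 0.1369
f*(-4.0834) = (y-b)^2/(4a) = (-4.0834 + 6)^2/(4*7)
= 3.6734/28 = 0.1312


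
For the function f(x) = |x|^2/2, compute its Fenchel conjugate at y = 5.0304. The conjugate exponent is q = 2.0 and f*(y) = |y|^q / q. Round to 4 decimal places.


The conjugate exponent q satisfies 1/p + 1/q = 1.
p = 2, so q = 2/(2 - 1) = 2.0
|y|^q = 5.0304^2.0 = 25.3049
f*(5.0304) = 25.3049 / 2.0 = 12.6525


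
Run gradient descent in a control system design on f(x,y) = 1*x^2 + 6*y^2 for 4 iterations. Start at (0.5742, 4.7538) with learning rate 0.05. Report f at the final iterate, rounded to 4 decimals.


Gradient descent on f(x,y) = 1*x^2 + 6*y^2.
Starting point: (0.5742, 4.7538), alpha = 0.05
Step 1: grad_x = 2*1*0.5742 = 1.1484, grad_y = 2*6*4.7538 = 57.0456
  x_1 = 0.5742 - 0.05*1.1484 = 0.5168
  y_1 = 4.7538 - 0.05*57.0456 = 1.9015
Step 2: grad_x = 2*1*0.5168 = 1.0336, grad_y = 2*6*1.9015 = 22.8182
  x_2 = 0.5168 - 0.05*1.0336 = 0.4651
  y_2 = 1.9015 - 0.05*22.8182 = 0.7606
Step 3: grad_x = 2*1*0.4651 = 0.9302, grad_y = 2*6*0.7606 = 9.1273
  x_3 = 0.4651 - 0.05*0.9302 = 0.4186
  y_3 = 0.7606 - 0.05*9.1273 = 0.3042
Step 4: grad_x = 2*1*0.4186 = 0.8372, grad_y = 2*6*0.3042 = 3.6509
  x_4 = 0.4186 - 0.05*0.8372 = 0.3767
  y_4 = 0.3042 - 0.05*3.6509 = 0.1217
f(0.3767, 0.1217) = 1*0.3767^2 + 6*0.1217^2 = 0.2308


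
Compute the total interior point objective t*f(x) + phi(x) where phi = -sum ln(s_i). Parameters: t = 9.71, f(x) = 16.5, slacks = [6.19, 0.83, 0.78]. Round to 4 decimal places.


Step 1: Compute log-barrier.
ln values: [1.8229, -0.1863, -0.2485]
phi = -(1.8229 - 0.1863 - 0.2485) = -1.3881
Step 2: Compute augmented objective.
t*f(x) = 9.71*16.5 = 160.215
Total = 160.215 - 1.3881 = 158.8269


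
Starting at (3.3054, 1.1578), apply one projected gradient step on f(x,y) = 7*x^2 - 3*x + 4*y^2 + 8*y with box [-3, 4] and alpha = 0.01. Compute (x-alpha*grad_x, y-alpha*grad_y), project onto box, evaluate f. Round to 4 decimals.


Step 1: Compute gradient at (3.3054, 1.1578).
grad_x = 2*7*3.3054 - 3 = 43.2756
grad_y = 2*4*1.1578 + 8 = 17.2624
Step 2: Gradient step.
x_raw = 3.3054 - 0.01*43.2756 = 2.8726
y_raw = 1.1578 - 0.01*17.2624 = 0.9852
Step 3: Project onto [-3, 4].
x_proj = clip(2.8726) = 2.8726
y_proj = clip(0.9852) = 0.9852
Step 4: Evaluate f.
f(2.8726, 0.9852) = 60.9103


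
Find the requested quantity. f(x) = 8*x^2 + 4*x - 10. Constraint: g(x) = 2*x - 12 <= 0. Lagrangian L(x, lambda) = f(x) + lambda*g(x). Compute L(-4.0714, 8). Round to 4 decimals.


Step 1: Evaluate f(x).
f(-4.0714) = 8*(-4.0714)^2 + 4*(-4.0714) - 10 = 106.3248
Step 2: Evaluate g(x).
g(-4.0714) = 2*-4.0714 - 12 = -20.1428
Step 3: Compute Lagrangian.
L = 106.3248 + 8*-20.1428 = -54.8176


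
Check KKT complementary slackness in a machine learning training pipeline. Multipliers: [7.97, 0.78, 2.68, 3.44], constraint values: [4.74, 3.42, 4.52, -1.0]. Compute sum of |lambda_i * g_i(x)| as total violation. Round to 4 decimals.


KKT complementary slackness check:
lambda_1 * g_1 = 7.97 * 4.74 = 37.7778
lambda_2 * g_2 = 0.78 * 3.42 = 2.6676
lambda_3 * g_3 = 2.68 * 4.52 = 12.1136
lambda_4 * g_4 = 3.44 * -1.0 = -3.44
Total violation = 37.7778 + 2.6676 + 12.1136 + 3.44 = 55.999


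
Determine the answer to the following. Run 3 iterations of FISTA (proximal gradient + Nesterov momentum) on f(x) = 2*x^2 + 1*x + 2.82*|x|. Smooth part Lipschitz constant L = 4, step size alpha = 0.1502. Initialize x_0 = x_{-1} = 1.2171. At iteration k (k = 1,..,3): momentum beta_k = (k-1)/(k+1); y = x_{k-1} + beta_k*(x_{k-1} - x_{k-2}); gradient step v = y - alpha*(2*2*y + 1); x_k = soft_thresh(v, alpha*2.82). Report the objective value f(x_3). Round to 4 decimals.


FISTA on f(x) = 2*x^2 + 1*x + 2.82*|x|
L = 4, alpha = 0.1502
Iteration 1: beta = 0.0, y = 1.2171 + 0.0*(1.2171 - 1.2171) = 1.2171
  grad(y) = 5.8684, v = y - alpha*grad = 0.3357
  prox(v) = soft_thresh(0.3357, 0.4236) = 0.0
Iteration 2: beta = 0.3333, y = 0.0 + 0.3333*(0.0 - 1.2171) = -0.4057
  grad(y) = -0.6228, v = y - alpha*grad = -0.3122
  prox(v) = soft_thresh(-0.3122, 0.4236) = 0.0
Iteration 3: beta = 0.5, y = 0.0 + 0.5*(0.0 - 0.0) = 0.0
  grad(y) = 1.0, v = y - alpha*grad = -0.1502
  prox(v) = soft_thresh(-0.1502, 0.4236) = 0.0
f(x_3) = 2*0.0^2 + 1*0.0 + 2.82*|0.0| = 0.0


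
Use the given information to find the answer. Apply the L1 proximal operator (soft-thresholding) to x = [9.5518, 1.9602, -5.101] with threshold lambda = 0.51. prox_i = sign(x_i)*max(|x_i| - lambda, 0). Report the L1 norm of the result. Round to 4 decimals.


Soft-thresholding with lambda = 0.51:
prox(9.5518) = sign(9.5518)*max(|9.5518| - 0.51, 0) = 9.0418
prox(1.9602) = sign(1.9602)*max(|1.9602| - 0.51, 0) = 1.4502
prox(-5.101) = sign(-5.101)*max(|-5.101| - 0.51, 0) = -4.591
prox(x) = [9.0418, 1.4502, -4.591]
||prox(x)||_1 = 9.0418 + 1.4502 + 4.591 = 15.083


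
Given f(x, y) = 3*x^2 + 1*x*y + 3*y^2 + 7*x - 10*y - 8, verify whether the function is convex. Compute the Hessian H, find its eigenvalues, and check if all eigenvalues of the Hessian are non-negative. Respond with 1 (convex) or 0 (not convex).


The Hessian of f(x,y) = 3*x^2 + 1*x*y + 3*y^2 + 7*x - 10*y - 8 is:
H = [[6, 1], [1, 6]]
Trace = 6 + 6 = 12
Determinant = 6*6 - (1)^2 = 35
Discriminant = (12)^2 - 4*35 = 4.0
Eigenvalues: lambda_1 = 5.0, lambda_2 = 7.0
The function is convex.

1


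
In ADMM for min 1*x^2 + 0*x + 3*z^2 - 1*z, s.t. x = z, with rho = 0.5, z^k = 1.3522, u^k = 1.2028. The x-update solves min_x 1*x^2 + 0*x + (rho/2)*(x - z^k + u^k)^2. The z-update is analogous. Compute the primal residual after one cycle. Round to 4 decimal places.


ADMM iteration with rho = 0.5, z^k = 1.3522, u^k = 1.2028
Step 1: x-update.
Minimize 1*x^2 + 0*x + (0.5/2)*(x - 1.3522 + 1.2028)^2
FOC: (2*1 + 0.5)*x = 0 + 0.5*(1.3522 - 1.2028)
x^{k+1} = 0.0299
Step 2: z-update.
Minimize 3*z^2 - 1*z + (0.5/2)*(0.0299 - z + 1.2028)^2
FOC: (2*3 + 0.5)*z = 1 + 0.5*(0.0299 + 1.2028)
z^{k+1} = 0.2487
Step 3: u-update.
u^{k+1} = 1.2028 + 0.0299 - 0.2487 = 0.984
Step 4: Primal residual = |0.0299 - 0.2487| = 0.2188


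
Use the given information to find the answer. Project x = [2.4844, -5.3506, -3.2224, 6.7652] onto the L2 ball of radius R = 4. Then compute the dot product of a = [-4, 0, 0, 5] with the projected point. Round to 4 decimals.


Step 1: Compute ||x|| (intermediates to 6 decimals).
||x|| = sqrt(2.4844^2 + (-5.3506)^2 + (-3.2224)^2 + 6.7652^2) = 9.536926
Step 2: Project.
Since ||x|| > R, scale = R/||x|| = 4/9.536926 = 0.419422, proj(x) = scale * x
proj(x) = [1.042012, -2.244159, -1.351545, 2.837474]
Step 3: Dot product.
a^T * proj(x) = -4*1.042012 + 0*(-2.244159) + 0*(-1.351545) + 5*2.837474 = 10.0193


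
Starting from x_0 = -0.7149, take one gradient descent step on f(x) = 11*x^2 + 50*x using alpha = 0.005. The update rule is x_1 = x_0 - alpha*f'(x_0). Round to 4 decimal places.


We compute the gradient at x_0 and apply the update.
f'(x) = 22*x + 50
f'(-0.7149) = 22*-0.7149 + 50 = 34.2722
x_1 = -0.7149 - 0.005*34.2722 = -0.8863


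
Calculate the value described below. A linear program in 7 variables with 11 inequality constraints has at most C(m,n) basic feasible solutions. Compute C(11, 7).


Each vertex corresponds to some choice of n active constraints out of m, so the number of vertices is at most C(m, n) = m! / (n!(m-n)!).
m = 11, n = 7
Numerator: 11 * 10 * 9 * 8 * 7 * 6 * 5
Denominator: 7! = 5040
C(11, 7) = 330


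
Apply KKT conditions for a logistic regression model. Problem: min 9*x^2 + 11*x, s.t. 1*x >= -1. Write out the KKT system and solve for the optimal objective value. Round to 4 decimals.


Step 1: Try lambda = 0 (constraint inactive).
Stationarity: 2*9*x + 11 = 0
x* = -11/(2*9) = -11/18 = -0.6111 (rounded; the exact value -11/18 is used below)
Check constraint: 1*-0.6111 = -0.6111 >= -1 -- satisfied.
Step 2: Compute optimal value.
f(x*) = 9*(-11/18)^2 + 11*(-11/18) = -3.3611


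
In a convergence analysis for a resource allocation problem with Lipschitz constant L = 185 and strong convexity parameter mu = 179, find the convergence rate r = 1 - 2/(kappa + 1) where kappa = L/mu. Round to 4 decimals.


Step 1: Compute the condition number.
kappa = L/mu = 185/179 = 1.0335
Step 2: Compute the convergence rate.
r = 1 - 2/(kappa + 1) = 1 - 2*mu/(L + mu) = (L - mu)/(L + mu) = 6/364 = 0.0165


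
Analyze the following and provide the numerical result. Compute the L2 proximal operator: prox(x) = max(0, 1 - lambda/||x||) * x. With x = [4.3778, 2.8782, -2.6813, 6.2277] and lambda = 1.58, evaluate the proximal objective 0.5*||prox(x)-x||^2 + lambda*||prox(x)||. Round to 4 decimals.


Step 1: Compute ||x||.
||x|| = 8.5687
Step 2: Compute scaling factor.
scale = max(0, 1 - 1.58/8.5687) = 0.8156
Step 3: prox(x) = [3.5706, 2.3475, -2.1869, 5.0794]
||prox(x)|| = 6.9887
Step 4: Proximal objective.
0.5*||prox-x||^2 = 1.2482
lambda*||prox|| = 11.0421
Total = 12.2904


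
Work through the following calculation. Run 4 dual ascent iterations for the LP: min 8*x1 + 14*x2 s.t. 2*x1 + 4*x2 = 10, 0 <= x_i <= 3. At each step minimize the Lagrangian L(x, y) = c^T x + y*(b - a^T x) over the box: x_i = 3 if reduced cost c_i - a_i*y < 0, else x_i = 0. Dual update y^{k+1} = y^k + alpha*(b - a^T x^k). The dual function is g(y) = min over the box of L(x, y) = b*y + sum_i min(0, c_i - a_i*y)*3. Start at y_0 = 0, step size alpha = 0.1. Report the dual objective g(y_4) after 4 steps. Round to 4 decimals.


Dual ascent for LP: min 8*x1 + 14*x2, 2*x1 + 4*x2 = 10, 0 <= x_i <= 3
Step 1: y^k = 0.0, reduced costs: (8.0, 14.0)
  x^k = (0.0, 0.0), subgradient = b - a^T x = 10.0
  y^{k+1} = 0.0 + 0.1*10.0 = 1.0
Step 2: y^k = 1.0, reduced costs: (6.0, 10.0)
  x^k = (0.0, 0.0), subgradient = b - a^T x = 10.0
  y^{k+1} = 1.0 + 0.1*10.0 = 2.0
Step 3: y^k = 2.0, reduced costs: (4.0, 6.0)
  x^k = (0.0, 0.0), subgradient = b - a^T x = 10.0
  y^{k+1} = 2.0 + 0.1*10.0 = 3.0
Step 4: y^k = 3.0, reduced costs: (2.0, 2.0)
  x^k = (0.0, 0.0), subgradient = b - a^T x = 10.0
  y^{k+1} = 3.0 + 0.1*10.0 = 4.0
Dual objective at y_4 = 4.0: reduced costs (0.0, -2.0), box minimizer x = (0.0, 3.0)
g(y_4) = b*y + (c1 - a1*y)*x1 + (c2 - a2*y)*x2 = 10*4.0 + 0.0*0.0 + (-2.0)*3.0 = 40.0 + 0.0 - 6.0 = 34.0


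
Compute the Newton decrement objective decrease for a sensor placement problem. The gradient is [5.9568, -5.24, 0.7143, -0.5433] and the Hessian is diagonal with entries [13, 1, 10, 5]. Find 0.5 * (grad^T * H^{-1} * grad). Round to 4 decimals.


Step 1: H is diagonal, so H^(-1) * g = [0.4582, -5.24, 0.0714, -0.1087].
Step 2: g^T H^(-1) g = sum_i g_i^2 / H_ii
  = (5.9568)^2/13 + (-5.24)^2/1 + (0.7143)^2/10 + (-0.5433)^2/5
  = 2.7295 + 27.4576 + 0.051 + 0.059 = 30.2972
Step 3: Objective decrease = 0.5 * g^T H^(-1) g = 15.1486


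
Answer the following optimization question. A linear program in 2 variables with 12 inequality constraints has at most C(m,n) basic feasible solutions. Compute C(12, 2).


Each vertex corresponds to some choice of n active constraints out of m, so the number of vertices is at most C(m, n) = m! / (n!(m-n)!).
m = 12, n = 2
Numerator: 12 * 11
Denominator: 2! = 2
C(12, 2) = 66


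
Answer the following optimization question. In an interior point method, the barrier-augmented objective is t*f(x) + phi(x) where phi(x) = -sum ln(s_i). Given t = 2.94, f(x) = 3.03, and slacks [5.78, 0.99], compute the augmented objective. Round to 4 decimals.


Step 1: Compute log-barrier.
ln values: [1.7544, -0.0101]
phi = -(1.7544 - 0.0101) = -1.7444
Step 2: Compute augmented objective.
t*f(x) = 2.94*3.03 = 8.9082
Total = 8.9082 - 1.7444 = 7.1638


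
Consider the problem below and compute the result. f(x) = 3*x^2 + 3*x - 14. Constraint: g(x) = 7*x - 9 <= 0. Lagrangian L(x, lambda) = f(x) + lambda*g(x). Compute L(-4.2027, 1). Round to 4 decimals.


Step 1: Evaluate f(x).
f(-4.2027) = 3*(-4.2027)^2 + 3*(-4.2027) - 14 = 26.38
Step 2: Evaluate g(x).
g(-4.2027) = 7*-4.2027 - 9 = -38.4189
Step 3: Compute Lagrangian.
L = 26.38 + 1*-38.4189 = -12.0389


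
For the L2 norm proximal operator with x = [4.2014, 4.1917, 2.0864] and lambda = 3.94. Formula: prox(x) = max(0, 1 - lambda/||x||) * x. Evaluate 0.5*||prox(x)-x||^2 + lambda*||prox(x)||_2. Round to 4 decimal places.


Step 1: Compute ||x||.
||x|| = 6.2909
Step 2: Compute scaling factor.
scale = max(0, 1 - 3.94/6.2909) = 0.3737
Step 3: prox(x) = [1.57, 1.5664, 0.7797]
||prox(x)|| = 2.3509
Step 4: Proximal objective.
0.5*||prox-x||^2 = 7.7618
lambda*||prox|| = 9.2625
Total = 17.0243


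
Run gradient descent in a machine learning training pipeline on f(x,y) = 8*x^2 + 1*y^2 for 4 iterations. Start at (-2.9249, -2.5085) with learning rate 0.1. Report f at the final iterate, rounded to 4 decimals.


Gradient descent on f(x,y) = 8*x^2 + 1*y^2.
Starting point: (-2.9249, -2.5085), alpha = 0.1
Step 1: grad_x = 2*8*-2.9249 = -46.7984, grad_y = 2*1*-2.5085 = -5.017
  x_1 = -2.9249 - 0.1*-46.7984 = 1.7549
  y_1 = -2.5085 - 0.1*-5.017 = -2.0068
Step 2: grad_x = 2*8*1.7549 = 28.079, grad_y = 2*1*-2.0068 = -4.0136
  x_2 = 1.7549 - 0.1*28.079 = -1.053
  y_2 = -2.0068 - 0.1*-4.0136 = -1.6054
Step 3: grad_x = 2*8*-1.053 = -16.8474, grad_y = 2*1*-1.6054 = -3.2109
  x_3 = -1.053 - 0.1*-16.8474 = 0.6318
  y_3 = -1.6054 - 0.1*-3.2109 = -1.2844
Step 4: grad_x = 2*8*0.6318 = 10.1085, grad_y = 2*1*-1.2844 = -2.5687
  x_4 = 0.6318 - 0.1*10.1085 = -0.3791
  y_4 = -1.2844 - 0.1*-2.5687 = -1.0275
f(-0.3791, -1.0275) = 8*(-0.3791)^2 + 1*(-1.0275)^2 = 2.2053


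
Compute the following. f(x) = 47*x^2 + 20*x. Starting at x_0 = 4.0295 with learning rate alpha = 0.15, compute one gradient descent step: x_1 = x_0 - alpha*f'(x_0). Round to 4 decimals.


We compute the gradient at x_0 and apply the update.
f'(x) = 94*x + 20
f'(4.0295) = 94*4.0295 + 20 = 398.773
x_1 = 4.0295 - 0.15*398.773 = -55.7865


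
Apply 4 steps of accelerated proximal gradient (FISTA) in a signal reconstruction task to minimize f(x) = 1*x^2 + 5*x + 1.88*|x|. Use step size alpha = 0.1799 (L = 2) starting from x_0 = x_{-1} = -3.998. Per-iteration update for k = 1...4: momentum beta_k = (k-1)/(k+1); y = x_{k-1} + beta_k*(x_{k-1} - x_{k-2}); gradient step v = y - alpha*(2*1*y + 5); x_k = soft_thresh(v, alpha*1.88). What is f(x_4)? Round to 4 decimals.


FISTA on f(x) = 1*x^2 + 5*x + 1.88*|x|
L = 2, alpha = 0.1799
Iteration 1: beta = 0.0, y = -3.998 + 0.0*(-3.998 + 3.998) = -3.998
  grad(y) = -2.996, v = y - alpha*grad = -3.459
  prox(v) = soft_thresh(-3.459, 0.3382) = -3.1208
Iteration 2: beta = 0.3333, y = -3.1208 + 0.3333*(-3.1208 + 3.998) = -2.8284
  grad(y) = -0.6568, v = y - alpha*grad = -2.7102
  prox(v) = soft_thresh(-2.7102, 0.3382) = -2.372
Iteration 3: beta = 0.5, y = -2.372 + 0.5*(-2.372 + 3.1208) = -1.9977
  grad(y) = 1.0047, v = y - alpha*grad = -2.1784
  prox(v) = soft_thresh(-2.1784, 0.3382) = -1.8402
Iteration 4: beta = 0.6, y = -1.8402 + 0.6*(-1.8402 + 2.372) = -1.5211
  grad(y) = 1.9579, v = y - alpha*grad = -1.8733
  prox(v) = soft_thresh(-1.8733, 0.3382) = -1.5351
f(x_4) = 1*(-1.5351)^2 + 5*(-1.5351) + 1.88*|-1.5351| = -2.433


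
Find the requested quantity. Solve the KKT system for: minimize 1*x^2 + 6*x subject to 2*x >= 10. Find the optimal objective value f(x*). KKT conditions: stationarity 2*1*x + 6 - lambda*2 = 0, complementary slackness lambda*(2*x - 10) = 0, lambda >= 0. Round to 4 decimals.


Step 1: Try lambda = 0 (constraint inactive).
x_unc = -6/(2*1) = -3.0
Check: 2*-3.0 = -6.0 < 10 -- violated!
Step 2: Constraint must be active: 2*x = 10
x* = 10/2 = 5.0
lambda = (2*1*5.0 + 6)/2 = 8.0
Step 3: Compute optimal value.
f(x*) = 1*5.0^2 + 6*5.0 = 55.0


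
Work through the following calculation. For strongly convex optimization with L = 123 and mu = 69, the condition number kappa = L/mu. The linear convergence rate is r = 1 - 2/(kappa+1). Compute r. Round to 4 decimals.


Step 1: Compute the condition number.
kappa = L/mu = 123/69 = 1.7826
Step 2: Compute the convergence rate.
r = 1 - 2/(kappa + 1) = 1 - 2*mu/(L + mu) = (L - mu)/(L + mu) = 54/192 = 0.2813


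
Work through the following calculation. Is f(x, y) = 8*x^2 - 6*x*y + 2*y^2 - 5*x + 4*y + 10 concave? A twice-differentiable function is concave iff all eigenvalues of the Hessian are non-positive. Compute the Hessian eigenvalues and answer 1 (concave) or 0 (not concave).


The Hessian of f(x,y) = 8*x^2 - 6*x*y + 2*y^2 - 5*x + 4*y + 10 is:
H = [[16, -6], [-6, 4]]
Trace = 16 + 4 = 20
Determinant = 16*4 - (-6)^2 = 28
Discriminant = (20)^2 - 4*28 = 288.0
Eigenvalues: lambda_1 = 1.5147, lambda_2 = 18.4853
The function is not concave.

0


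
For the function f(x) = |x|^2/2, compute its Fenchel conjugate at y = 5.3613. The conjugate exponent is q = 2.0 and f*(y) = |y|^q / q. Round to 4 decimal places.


The conjugate exponent q satisfies 1/p + 1/q = 1.
p = 2, so q = 2/(2 - 1) = 2.0
|y|^q = 5.3613^2.0 = 28.7435
f*(5.3613) = 28.7435 / 2.0 = 14.3718


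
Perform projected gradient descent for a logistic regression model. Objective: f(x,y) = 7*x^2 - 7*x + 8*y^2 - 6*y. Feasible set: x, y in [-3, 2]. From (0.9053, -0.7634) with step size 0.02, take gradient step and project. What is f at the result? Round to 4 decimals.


Step 1: Compute gradient at (0.9053, -0.7634).
grad_x = 2*7*0.9053 - 7 = 5.6742
grad_y = 2*8*-0.7634 - 6 = -18.2144
Step 2: Gradient step.
x_raw = 0.9053 - 0.02*5.6742 = 0.7918
y_raw = -0.7634 - 0.02*-18.2144 = -0.3991
Step 3: Project onto [-3, 2].
x_proj = clip(0.7918) = 0.7918
y_proj = clip(-0.3991) = -0.3991
Step 4: Evaluate f.
f(0.7918, -0.3991) = 2.5151


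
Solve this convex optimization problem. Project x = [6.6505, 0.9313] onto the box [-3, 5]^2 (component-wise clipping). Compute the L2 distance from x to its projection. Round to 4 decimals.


Project each component onto [-3, 5].
clip(6.6505) = 5.0, clip(0.9313) = 0.9313
Projection = [5.0, 0.9313]
Squared diffs: [2.7242, 0.0]
Distance = sqrt(2.7242) = 1.6505


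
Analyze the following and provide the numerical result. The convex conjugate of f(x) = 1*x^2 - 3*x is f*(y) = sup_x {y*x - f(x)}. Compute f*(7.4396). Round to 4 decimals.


f*(y) = sup_x {y*x - a*x^2 - b*x} = sup_x {(y-b)*x - a*x^2}
FOC: (y - b) - 2a*x = 0 => x* = (y - b)/(2a)
x* = (7.4396 + 3)/(2*1) = 5.2198
f*(7.4396) = (y-b)^2/(4a) = (7.4396 + 3)^2/(4*1)
= 108.9852/4 = 27.2463


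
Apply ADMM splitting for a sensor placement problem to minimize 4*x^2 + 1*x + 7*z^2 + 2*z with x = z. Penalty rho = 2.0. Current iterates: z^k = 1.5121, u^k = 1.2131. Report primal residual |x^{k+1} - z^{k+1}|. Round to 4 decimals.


ADMM iteration with rho = 2.0, z^k = 1.5121, u^k = 1.2131
Step 1: x-update.
Minimize 4*x^2 + 1*x + (2.0/2)*(x - 1.5121 + 1.2131)^2
FOC: (2*4 + 2.0)*x = -1 + 2.0*(1.5121 - 1.2131)
x^{k+1} = -0.0402
Step 2: z-update.
Minimize 7*z^2 + 2*z + (2.0/2)*(-0.0402 - z + 1.2131)^2
FOC: (2*7 + 2.0)*z = -2 + 2.0*(-0.0402 + 1.2131)
z^{k+1} = 0.0216
Step 3: u-update.
u^{k+1} = 1.2131 - 0.0402 - 0.0216 = 1.1513
Step 4: Primal residual = |-0.0402 - 0.0216| = 0.0618


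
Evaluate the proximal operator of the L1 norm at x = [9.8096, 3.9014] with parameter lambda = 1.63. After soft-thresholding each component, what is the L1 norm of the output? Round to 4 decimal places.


Soft-thresholding with lambda = 1.63:
prox(9.8096) = sign(9.8096)*max(|9.8096| - 1.63, 0) = 8.1796
prox(3.9014) = sign(3.9014)*max(|3.9014| - 1.63, 0) = 2.2714
prox(x) = [8.1796, 2.2714]
||prox(x)||_1 = 8.1796 + 2.2714 = 10.451


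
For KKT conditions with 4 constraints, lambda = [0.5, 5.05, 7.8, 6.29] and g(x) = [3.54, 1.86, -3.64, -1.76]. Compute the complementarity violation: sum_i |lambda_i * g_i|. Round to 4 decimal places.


KKT complementary slackness check:
lambda_1 * g_1 = 0.5 * 3.54 = 1.77
lambda_2 * g_2 = 5.05 * 1.86 = 9.393
lambda_3 * g_3 = 7.8 * -3.64 = -28.392
lambda_4 * g_4 = 6.29 * -1.76 = -11.0704
Total violation = 1.77 + 9.393 + 28.392 + 11.0704 = 50.6254


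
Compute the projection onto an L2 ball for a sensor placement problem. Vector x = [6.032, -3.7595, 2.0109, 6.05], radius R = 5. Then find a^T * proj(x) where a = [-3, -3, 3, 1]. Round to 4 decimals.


Step 1: Compute ||x|| (intermediates to 6 decimals).
||x|| = sqrt(6.032^2 + (-3.7595)^2 + 2.0109^2 + 6.05^2) = 9.548041
Step 2: Project.
Since ||x|| > R, scale = R/||x|| = 5/9.548041 = 0.523668, proj(x) = scale * x
proj(x) = [3.158765, -1.96873, 1.053044, 3.168191]
Step 3: Dot product.
a^T * proj(x) = -3*3.158765 - 3*(-1.96873) + 3*1.053044 + 1*3.168191 = 2.7572


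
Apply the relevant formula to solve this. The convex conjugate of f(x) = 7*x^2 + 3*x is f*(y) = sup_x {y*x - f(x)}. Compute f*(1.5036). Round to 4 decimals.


f*(y) = sup_x {y*x - a*x^2 - b*x} = sup_x {(y-b)*x - a*x^2}
FOC: (y - b) - 2a*x = 0 => x* = (y - b)/(2a)
x* = (1.5036 - 3)/(2*7) = -0.1069
f*(1.5036) = (y-b)^2/(4a) = (1.5036 - 3)^2/(4*7)
= 2.2392/28 = 0.08


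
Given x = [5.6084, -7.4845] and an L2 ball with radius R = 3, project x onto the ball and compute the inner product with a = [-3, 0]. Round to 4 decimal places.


Step 1: Compute ||x|| (intermediates to 6 decimals).
||x|| = sqrt(5.6084^2 + (-7.4845)^2) = 9.352641
Step 2: Project.
Since ||x|| > R, scale = R/||x|| = 3/9.352641 = 0.320765, proj(x) = scale * x
proj(x) = [1.798978, -2.400766]
Step 3: Dot product.
a^T * proj(x) = -3*1.798978 + 0*(-2.400766) = -5.3969


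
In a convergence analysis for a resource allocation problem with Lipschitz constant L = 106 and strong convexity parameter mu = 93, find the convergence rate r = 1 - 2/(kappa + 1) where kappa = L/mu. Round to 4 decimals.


Step 1: Compute the condition number.
kappa = L/mu = 106/93 = 1.1398
Step 2: Compute the convergence rate.
r = 1 - 2/(kappa + 1) = 1 - 2*mu/(L + mu) = (L - mu)/(L + mu) = 13/199 = 0.0653


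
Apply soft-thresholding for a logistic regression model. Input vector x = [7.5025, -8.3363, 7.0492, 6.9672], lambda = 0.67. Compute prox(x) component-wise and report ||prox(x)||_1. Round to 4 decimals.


Soft-thresholding with lambda = 0.67:
prox(7.5025) = sign(7.5025)*max(|7.5025| - 0.67, 0) = 6.8325
prox(-8.3363) = sign(-8.3363)*max(|-8.3363| - 0.67, 0) = -7.6663
prox(7.0492) = sign(7.0492)*max(|7.0492| - 0.67, 0) = 6.3792
prox(6.9672) = sign(6.9672)*max(|6.9672| - 0.67, 0) = 6.2972
prox(x) = [6.8325, -7.6663, 6.3792, 6.2972]
||prox(x)||_1 = 6.8325 + 7.6663 + 6.3792 + 6.2972 = 27.1752


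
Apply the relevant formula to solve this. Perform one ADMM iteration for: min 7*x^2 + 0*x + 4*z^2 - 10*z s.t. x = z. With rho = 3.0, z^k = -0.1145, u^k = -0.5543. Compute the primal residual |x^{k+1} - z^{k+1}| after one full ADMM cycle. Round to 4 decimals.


ADMM iteration with rho = 3.0, z^k = -0.1145, u^k = -0.5543
Step 1: x-update.
Minimize 7*x^2 + 0*x + (3.0/2)*(x + 0.1145 - 0.5543)^2
FOC: (2*7 + 3.0)*x = 0 + 3.0*(-0.1145 + 0.5543)
x^{k+1} = 0.0776
Step 2: z-update.
Minimize 4*z^2 - 10*z + (3.0/2)*(0.0776 - z - 0.5543)^2
FOC: (2*4 + 3.0)*z = 10 + 3.0*(0.0776 - 0.5543)
z^{k+1} = 0.7791
Step 3: u-update.
u^{k+1} = -0.5543 + 0.0776 - 0.7791 = -1.2558
Step 4: Primal residual = |0.0776 - 0.7791| = 0.7015


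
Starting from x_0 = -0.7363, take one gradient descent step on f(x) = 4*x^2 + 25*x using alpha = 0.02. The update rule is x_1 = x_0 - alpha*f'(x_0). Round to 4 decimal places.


We compute the gradient at x_0 and apply the update.
f'(x) = 8*x + 25
f'(-0.7363) = 8*-0.7363 + 25 = 19.1096
x_1 = -0.7363 - 0.02*19.1096 = -1.1185


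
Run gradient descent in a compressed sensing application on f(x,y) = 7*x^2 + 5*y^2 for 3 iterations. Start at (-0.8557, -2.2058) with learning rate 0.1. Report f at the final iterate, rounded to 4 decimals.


Gradient descent on f(x,y) = 7*x^2 + 5*y^2.
Starting point: (-0.8557, -2.2058), alpha = 0.1
Step 1: grad_x = 2*7*-0.8557 = -11.9798, grad_y = 2*5*-2.2058 = -22.058
  x_1 = -0.8557 - 0.1*-11.9798 = 0.3423
  y_1 = -2.2058 - 0.1*-22.058 = 0.0
Step 2: grad_x = 2*7*0.3423 = 4.7919, grad_y = 2*5*0.0 = 0.0
  x_2 = 0.3423 - 0.1*4.7919 = -0.1369
  y_2 = 0.0 - 0.1*0.0 = 0.0
Step 3: grad_x = 2*7*-0.1369 = -1.9168, grad_y = 2*5*0.0 = 0.0
  x_3 = -0.1369 - 0.1*-1.9168 = 0.0548
  y_3 = 0.0 - 0.1*0.0 = 0.0
f(0.0548, 0.0) = 7*0.0548^2 + 5*0.0^2 = 0.021


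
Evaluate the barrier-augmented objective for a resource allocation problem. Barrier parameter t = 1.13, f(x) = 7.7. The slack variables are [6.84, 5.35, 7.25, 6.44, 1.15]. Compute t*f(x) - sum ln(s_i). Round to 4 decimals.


Step 1: Compute log-barrier.
ln values: [1.9228, 1.6771, 1.981, 1.8625, 0.1398]
phi = -(1.9228 + 1.6771 + 1.981 + 1.8625 + 0.1398) = -7.5832
Step 2: Compute augmented objective.
t*f(x) = 1.13*7.7 = 8.701
Total = 8.701 - 7.5832 = 1.1178


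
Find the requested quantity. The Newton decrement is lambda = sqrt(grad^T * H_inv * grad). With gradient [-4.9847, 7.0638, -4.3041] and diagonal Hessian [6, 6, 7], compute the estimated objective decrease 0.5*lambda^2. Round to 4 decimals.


Step 1: H is diagonal, so H^(-1) * g = [-0.8308, 1.1773, -0.6149].
Step 2: g^T H^(-1) g = sum_i g_i^2 / H_ii
  = (-4.9847)^2/6 + (7.0638)^2/6 + (-4.3041)^2/7
  = 4.1412 + 8.3162 + 2.6465 = 15.1039
Step 3: Objective decrease = 0.5 * g^T H^(-1) g = 7.5519


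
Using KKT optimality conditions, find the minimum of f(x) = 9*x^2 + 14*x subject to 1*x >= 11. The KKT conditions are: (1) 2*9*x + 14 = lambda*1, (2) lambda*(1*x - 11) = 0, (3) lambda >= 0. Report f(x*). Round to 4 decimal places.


Step 1: Try lambda = 0 (constraint inactive).
x_unc = -14/(2*9) = -0.7778
Check: 1*-0.7778 = -0.7778 < 11 -- violated!
Step 2: Constraint must be active: 1*x = 11
x* = 11/1 = 11.0
lambda = (2*9*11.0 + 14)/1 = 212.0
Step 3: Compute optimal value.
f(x*) = 9*11.0^2 + 14*11.0 = 1243.0


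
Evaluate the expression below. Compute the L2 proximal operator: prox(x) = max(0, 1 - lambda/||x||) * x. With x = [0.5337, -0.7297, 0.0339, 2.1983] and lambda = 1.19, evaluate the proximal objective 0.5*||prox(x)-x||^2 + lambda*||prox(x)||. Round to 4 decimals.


Step 1: Compute ||x||.
||x|| = 2.3772
Step 2: Compute scaling factor.
scale = max(0, 1 - 1.19/2.3772) = 0.4994
Step 3: prox(x) = [0.2665, -0.3644, 0.0169, 1.0978]
||prox(x)|| = 1.1872
Step 4: Proximal objective.
0.5*||prox-x||^2 = 0.7081
lambda*||prox|| = 1.4128
Total = 2.1208


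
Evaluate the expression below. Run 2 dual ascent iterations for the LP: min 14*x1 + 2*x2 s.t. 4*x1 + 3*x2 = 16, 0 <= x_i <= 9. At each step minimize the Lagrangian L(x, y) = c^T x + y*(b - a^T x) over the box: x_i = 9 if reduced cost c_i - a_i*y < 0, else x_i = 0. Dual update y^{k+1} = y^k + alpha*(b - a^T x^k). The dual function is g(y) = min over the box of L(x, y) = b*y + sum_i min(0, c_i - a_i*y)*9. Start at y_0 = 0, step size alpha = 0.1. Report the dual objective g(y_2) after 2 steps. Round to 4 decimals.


Dual ascent for LP: min 14*x1 + 2*x2, 4*x1 + 3*x2 = 16, 0 <= x_i <= 9
Step 1: y^k = 0.0, reduced costs: (14.0, 2.0)
  x^k = (0.0, 0.0), subgradient = b - a^T x = 16.0
  y^{k+1} = 0.0 + 0.1*16.0 = 1.6
Step 2: y^k = 1.6, reduced costs: (7.6, -2.8)
  x^k = (0.0, 9.0), subgradient = b - a^T x = -11.0
  y^{k+1} = 1.6 + 0.1*-11.0 = 0.5
Dual objective at y_2 = 0.5: reduced costs (12.0, 0.5), box minimizer x = (0.0, 0.0)
g(y_2) = b*y + (c1 - a1*y)*x1 + (c2 - a2*y)*x2 = 16*0.5 + 12.0*0.0 + 0.5*0.0 = 8.0 + 0.0 + 0.0 = 8.0


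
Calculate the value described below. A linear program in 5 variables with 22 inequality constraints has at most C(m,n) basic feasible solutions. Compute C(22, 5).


Each vertex corresponds to some choice of n active constraints out of m, so the number of vertices is at most C(m, n) = m! / (n!(m-n)!).
m = 22, n = 5
Numerator: 22 * 21 * 20 * 19 * 18
Denominator: 5! = 120
C(22, 5) = 26334


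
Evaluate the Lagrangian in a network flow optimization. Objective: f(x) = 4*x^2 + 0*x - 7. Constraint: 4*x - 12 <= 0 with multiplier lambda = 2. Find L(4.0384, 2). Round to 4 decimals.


Step 1: Evaluate f(x).
f(4.0384) = 4*4.0384^2 + 0*4.0384 - 7 = 58.2347
Step 2: Evaluate g(x).
g(4.0384) = 4*4.0384 - 12 = 4.1536
Step 3: Compute Lagrangian.
L = 58.2347 + 2*4.1536 = 66.5419


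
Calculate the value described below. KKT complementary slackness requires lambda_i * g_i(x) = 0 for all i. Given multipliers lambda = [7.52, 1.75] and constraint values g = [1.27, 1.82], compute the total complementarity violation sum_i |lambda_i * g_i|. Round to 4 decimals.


KKT complementary slackness check:
lambda_1 * g_1 = 7.52 * 1.27 = 9.5504
lambda_2 * g_2 = 1.75 * 1.82 = 3.185
Total violation = 9.5504 + 3.185 = 12.7354
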